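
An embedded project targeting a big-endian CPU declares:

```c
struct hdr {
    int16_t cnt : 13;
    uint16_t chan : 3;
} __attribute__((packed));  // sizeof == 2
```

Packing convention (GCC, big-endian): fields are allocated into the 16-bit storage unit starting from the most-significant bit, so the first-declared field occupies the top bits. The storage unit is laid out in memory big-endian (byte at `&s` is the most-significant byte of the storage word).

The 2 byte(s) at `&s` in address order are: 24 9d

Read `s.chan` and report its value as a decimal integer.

[0]=0x24 [1]=0x9d (big-endian) → word 0x249d
cnt:13 @ bit 3 → (0x249d>>3)&0x1fff = 0x493
chan:3 @ bit 0 → (0x249d>>0)&0x7 = 0x5  ←

5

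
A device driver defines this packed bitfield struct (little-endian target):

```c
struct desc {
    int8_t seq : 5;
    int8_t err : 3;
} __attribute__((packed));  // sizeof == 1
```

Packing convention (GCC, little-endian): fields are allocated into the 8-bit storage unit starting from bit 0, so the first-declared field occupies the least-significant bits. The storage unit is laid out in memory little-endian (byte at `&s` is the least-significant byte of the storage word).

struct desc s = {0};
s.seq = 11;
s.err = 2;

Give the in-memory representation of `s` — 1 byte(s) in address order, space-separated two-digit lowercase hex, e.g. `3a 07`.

seq:5 = 11 → 0xb << 0 → word 0x0b
err:3 = 2 → 0x2 << 5 → word 0x4b
word = 0x4b → little-endian bytes:
  [0]=0x4b

4b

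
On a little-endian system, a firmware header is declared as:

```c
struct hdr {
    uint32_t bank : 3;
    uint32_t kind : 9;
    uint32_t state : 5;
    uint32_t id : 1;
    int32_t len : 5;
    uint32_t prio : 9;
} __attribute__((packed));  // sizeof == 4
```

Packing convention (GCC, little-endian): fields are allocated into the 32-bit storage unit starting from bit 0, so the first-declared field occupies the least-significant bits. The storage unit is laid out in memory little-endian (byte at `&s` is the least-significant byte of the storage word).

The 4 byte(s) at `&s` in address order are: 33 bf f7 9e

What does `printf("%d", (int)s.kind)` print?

486

[0]=0x33 [1]=0xbf [2]=0xf7 [3]=0x9e (little-endian) → word 0x9ef7bf33
bank [0+:3] = (word>>0) & 0x7 = 3
kind [3+:9] = (word>>3) & 0x1ff = 486  ←
state [12+:5] = (word>>12) & 0x1f = 27
id [17+:1] = (word>>17) & 0x1 = 1
len [18+:5] = (word>>18) & 0x1f = 29
prio [23+:9] = (word>>23) & 0x1ff = 317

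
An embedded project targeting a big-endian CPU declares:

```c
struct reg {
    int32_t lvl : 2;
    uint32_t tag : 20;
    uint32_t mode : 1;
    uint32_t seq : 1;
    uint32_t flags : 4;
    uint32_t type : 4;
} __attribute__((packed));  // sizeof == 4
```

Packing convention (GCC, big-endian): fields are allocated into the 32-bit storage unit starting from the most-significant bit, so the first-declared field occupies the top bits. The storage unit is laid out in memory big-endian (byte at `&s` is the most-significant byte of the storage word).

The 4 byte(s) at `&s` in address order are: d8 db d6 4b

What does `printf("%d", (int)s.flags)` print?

4

[0]=0xd8 [1]=0xdb [2]=0xd6 [3]=0x4b (big-endian) → word 0xd8dbd64b
lvl [30+:2] = (word>>30) & 0x3 = 3
tag [10+:20] = (word>>10) & 0xfffff = 407285
mode [9+:1] = (word>>9) & 0x1 = 1
seq [8+:1] = (word>>8) & 0x1 = 0
flags [4+:4] = (word>>4) & 0xf = 4  ←
type [0+:4] = (word>>0) & 0xf = 11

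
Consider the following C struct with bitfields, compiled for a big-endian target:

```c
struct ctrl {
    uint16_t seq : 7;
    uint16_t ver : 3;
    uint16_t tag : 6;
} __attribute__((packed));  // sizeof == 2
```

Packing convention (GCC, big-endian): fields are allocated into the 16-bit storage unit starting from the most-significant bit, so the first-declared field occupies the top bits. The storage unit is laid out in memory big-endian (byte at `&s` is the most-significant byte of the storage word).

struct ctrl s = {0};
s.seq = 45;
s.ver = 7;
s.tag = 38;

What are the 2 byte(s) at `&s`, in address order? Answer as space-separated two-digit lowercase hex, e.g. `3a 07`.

5b e6

[9+:7] seq=45 & 0x7f = 0x2d; word=0x5a00
[6+:3] ver=7 & 0x7 = 0x7; word=0x5bc0
[0+:6] tag=38 & 0x3f = 0x26; word=0x5be6
word = 0x5be6 → big-endian bytes:
  [0]=0x5b  [1]=0xe6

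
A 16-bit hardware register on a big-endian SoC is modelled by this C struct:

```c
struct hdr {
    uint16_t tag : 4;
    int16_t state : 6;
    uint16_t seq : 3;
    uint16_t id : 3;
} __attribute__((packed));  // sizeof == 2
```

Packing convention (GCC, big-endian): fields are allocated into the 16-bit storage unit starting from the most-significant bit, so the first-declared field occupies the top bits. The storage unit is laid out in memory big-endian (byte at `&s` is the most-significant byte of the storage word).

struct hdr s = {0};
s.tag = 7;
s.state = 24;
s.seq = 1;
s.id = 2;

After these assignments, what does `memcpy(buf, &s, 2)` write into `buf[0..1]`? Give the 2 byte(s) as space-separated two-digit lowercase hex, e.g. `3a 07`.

76 0a

tag (4b) val=7 bits=0x7 at bit 12: 0x7000
state (6b) val=24 bits=0x18 at bit 6: 0x7600
seq (3b) val=1 bits=0x1 at bit 3: 0x7608
id (3b) val=2 bits=0x2 at bit 0: 0x760a
word = 0x760a → big-endian bytes:
  [0]=0x76  [1]=0x0a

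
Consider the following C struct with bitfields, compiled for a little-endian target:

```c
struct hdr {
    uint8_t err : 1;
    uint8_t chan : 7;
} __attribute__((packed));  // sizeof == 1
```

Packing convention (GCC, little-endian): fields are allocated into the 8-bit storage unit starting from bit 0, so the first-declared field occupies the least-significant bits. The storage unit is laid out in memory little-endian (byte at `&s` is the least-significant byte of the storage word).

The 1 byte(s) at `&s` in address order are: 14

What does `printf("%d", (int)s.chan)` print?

10

[0]=0x14 (little-endian) → word 0x14
err:1 @ bit 0 → (0x14>>0)&0x1 = 0x0
chan:7 @ bit 1 → (0x14>>1)&0x7f = 0xa  ←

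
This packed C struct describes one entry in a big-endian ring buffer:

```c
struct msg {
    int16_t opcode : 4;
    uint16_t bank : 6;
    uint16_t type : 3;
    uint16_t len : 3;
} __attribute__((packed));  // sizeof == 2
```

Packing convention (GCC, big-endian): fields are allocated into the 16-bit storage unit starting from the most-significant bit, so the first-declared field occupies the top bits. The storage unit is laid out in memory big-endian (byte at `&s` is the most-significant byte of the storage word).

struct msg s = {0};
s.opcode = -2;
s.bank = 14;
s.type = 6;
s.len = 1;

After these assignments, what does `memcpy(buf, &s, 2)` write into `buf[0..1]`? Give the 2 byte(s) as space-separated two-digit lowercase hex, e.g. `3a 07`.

e3 b1

[12+:4] opcode=-2 & 0xf = 0xe; word=0xe000
[6+:6] bank=14 & 0x3f = 0xe; word=0xe380
[3+:3] type=6 & 0x7 = 0x6; word=0xe3b0
[0+:3] len=1 & 0x7 = 0x1; word=0xe3b1
word = 0xe3b1 → big-endian bytes:
  [0]=0xe3  [1]=0xb1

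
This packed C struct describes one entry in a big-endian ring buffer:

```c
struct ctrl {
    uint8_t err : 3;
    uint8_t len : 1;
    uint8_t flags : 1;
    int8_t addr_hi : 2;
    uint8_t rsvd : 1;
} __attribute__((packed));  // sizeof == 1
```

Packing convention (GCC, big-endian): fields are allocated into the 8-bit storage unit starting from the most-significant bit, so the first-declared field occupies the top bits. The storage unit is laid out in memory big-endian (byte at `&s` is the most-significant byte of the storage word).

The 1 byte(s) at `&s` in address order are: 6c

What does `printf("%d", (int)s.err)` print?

3

[0]=0x6c (big-endian) → word 0x6c
err [5+:3] = (word>>5) & 0x7 = 3  ←
len [4+:1] = (word>>4) & 0x1 = 0
flags [3+:1] = (word>>3) & 0x1 = 1
addr_hi [1+:2] = (word>>1) & 0x3 = 2
rsvd [0+:1] = (word>>0) & 0x1 = 0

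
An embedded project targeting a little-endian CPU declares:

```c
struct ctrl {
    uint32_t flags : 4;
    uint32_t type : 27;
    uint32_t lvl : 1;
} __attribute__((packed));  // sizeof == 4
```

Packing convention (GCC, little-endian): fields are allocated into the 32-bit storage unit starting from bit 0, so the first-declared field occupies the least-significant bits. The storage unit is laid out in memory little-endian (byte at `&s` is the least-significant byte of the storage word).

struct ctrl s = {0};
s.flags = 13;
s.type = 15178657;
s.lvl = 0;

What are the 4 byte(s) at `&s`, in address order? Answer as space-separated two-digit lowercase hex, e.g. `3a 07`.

1d ba 79 0e

flags:4 = 13 → 0xd << 0 → word 0x0000000d
type:27 = 15178657 → 0xe79ba1 << 4 → word 0x0e79ba1d
lvl:1 = 0 → 0x0 << 31 → word 0x0e79ba1d
word = 0x0e79ba1d → little-endian bytes:
  [0]=0x1d  [1]=0xba  [2]=0x79  [3]=0x0e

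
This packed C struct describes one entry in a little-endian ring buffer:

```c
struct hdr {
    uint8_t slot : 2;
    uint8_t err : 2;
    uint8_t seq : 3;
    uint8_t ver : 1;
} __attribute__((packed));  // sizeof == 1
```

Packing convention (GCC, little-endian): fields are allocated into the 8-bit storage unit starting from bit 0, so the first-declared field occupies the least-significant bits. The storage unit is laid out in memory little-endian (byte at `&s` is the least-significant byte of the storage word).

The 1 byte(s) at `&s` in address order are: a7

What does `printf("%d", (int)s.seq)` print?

2

[0]=0xa7 (little-endian) → word 0xa7
slot:2 @ bit 0 → (0xa7>>0)&0x3 = 0x3
err:2 @ bit 2 → (0xa7>>2)&0x3 = 0x1
seq:3 @ bit 4 → (0xa7>>4)&0x7 = 0x2  ←
ver:1 @ bit 7 → (0xa7>>7)&0x1 = 0x1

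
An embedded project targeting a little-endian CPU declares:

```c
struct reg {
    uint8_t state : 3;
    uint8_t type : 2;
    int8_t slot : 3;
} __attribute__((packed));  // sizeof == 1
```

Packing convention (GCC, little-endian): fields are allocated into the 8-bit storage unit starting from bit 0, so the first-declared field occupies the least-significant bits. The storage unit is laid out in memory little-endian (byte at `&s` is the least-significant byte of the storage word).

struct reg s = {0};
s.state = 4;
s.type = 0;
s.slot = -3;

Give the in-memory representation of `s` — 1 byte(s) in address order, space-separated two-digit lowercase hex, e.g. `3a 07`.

state (3b) val=4 bits=0x4 at bit 0: 0x04
type (2b) val=0 bits=0x0 at bit 3: 0x04
slot (3b) val=-3 bits=0x5 at bit 5: 0xa4
word = 0xa4 → little-endian bytes:
  [0]=0xa4

a4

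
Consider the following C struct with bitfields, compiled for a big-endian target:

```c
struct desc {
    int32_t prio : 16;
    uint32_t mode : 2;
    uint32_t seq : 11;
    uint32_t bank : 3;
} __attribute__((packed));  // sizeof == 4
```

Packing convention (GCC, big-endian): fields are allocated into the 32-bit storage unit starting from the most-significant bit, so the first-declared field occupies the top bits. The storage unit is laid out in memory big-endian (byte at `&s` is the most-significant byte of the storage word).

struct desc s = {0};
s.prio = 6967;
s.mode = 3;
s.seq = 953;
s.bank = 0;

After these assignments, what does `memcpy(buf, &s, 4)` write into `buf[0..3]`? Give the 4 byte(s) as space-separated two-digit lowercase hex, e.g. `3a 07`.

1b 37 dd c8

[16+:16] prio=6967 & 0xffff = 0x1b37; word=0x1b370000
[14+:2] mode=3 & 0x3 = 0x3; word=0x1b37c000
[3+:11] seq=953 & 0x7ff = 0x3b9; word=0x1b37ddc8
[0+:3] bank=0 & 0x7 = 0x0; word=0x1b37ddc8
word = 0x1b37ddc8 → big-endian bytes:
  [0]=0x1b  [1]=0x37  [2]=0xdd  [3]=0xc8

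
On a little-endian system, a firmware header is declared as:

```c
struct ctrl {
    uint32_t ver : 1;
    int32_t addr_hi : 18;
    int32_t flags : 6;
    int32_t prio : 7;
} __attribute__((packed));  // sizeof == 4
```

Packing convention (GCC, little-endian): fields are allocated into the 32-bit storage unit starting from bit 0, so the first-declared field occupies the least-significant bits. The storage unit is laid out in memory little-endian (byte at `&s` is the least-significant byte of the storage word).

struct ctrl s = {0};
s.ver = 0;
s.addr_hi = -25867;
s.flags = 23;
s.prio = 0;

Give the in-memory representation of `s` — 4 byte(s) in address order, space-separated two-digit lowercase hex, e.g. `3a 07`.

ea 35 bf 00

ver (1b) val=0 bits=0x0 at bit 0: 0x00000000
addr_hi (18b) val=-25867 bits=0x39af5 at bit 1: 0x000735ea
flags (6b) val=23 bits=0x17 at bit 19: 0x00bf35ea
prio (7b) val=0 bits=0x0 at bit 25: 0x00bf35ea
word = 0x00bf35ea → little-endian bytes:
  [0]=0xea  [1]=0x35  [2]=0xbf  [3]=0x00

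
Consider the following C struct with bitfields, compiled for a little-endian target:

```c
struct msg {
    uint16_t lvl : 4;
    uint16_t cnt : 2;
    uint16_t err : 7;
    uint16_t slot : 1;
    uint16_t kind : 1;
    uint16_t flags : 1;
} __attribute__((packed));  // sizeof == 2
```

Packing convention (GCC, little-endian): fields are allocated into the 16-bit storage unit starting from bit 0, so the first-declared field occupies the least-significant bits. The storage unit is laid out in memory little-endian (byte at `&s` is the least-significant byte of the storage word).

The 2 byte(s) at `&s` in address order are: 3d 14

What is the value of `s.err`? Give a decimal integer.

[0]=0x3d [1]=0x14 (little-endian) → word 0x143d
lvl [0+:4] = (word>>0) & 0xf = 13
cnt [4+:2] = (word>>4) & 0x3 = 3
err [6+:7] = (word>>6) & 0x7f = 80  ←
slot [13+:1] = (word>>13) & 0x1 = 0
kind [14+:1] = (word>>14) & 0x1 = 0
flags [15+:1] = (word>>15) & 0x1 = 0

80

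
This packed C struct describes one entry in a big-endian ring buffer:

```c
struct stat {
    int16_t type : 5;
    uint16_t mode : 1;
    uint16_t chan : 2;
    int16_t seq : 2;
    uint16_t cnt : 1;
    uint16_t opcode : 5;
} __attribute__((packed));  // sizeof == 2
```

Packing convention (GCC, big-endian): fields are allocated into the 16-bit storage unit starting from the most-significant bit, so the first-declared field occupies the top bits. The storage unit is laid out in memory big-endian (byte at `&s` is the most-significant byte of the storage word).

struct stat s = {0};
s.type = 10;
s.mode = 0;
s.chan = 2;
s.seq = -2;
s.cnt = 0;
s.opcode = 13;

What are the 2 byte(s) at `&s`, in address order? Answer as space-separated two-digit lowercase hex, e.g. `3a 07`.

type (5b) val=10 bits=0xa at bit 11: 0x5000
mode (1b) val=0 bits=0x0 at bit 10: 0x5000
chan (2b) val=2 bits=0x2 at bit 8: 0x5200
seq (2b) val=-2 bits=0x2 at bit 6: 0x5280
cnt (1b) val=0 bits=0x0 at bit 5: 0x5280
opcode (5b) val=13 bits=0xd at bit 0: 0x528d
word = 0x528d → big-endian bytes:
  [0]=0x52  [1]=0x8d

52 8d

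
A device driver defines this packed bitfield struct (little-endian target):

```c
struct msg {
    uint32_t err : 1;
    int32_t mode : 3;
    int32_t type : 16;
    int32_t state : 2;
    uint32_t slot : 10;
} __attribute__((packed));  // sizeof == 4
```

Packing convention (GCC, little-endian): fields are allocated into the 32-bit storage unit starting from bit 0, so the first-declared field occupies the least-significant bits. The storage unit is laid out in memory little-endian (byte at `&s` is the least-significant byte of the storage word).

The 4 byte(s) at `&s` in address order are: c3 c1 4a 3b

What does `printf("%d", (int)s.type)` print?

[0]=0xc3 [1]=0xc1 [2]=0x4a [3]=0x3b (little-endian) → word 0x3b4ac1c3
err:1 @ bit 0 → (0x3b4ac1c3>>0)&0x1 = 0x1
mode:3 @ bit 1 → (0x3b4ac1c3>>1)&0x7 = 0x1
type:16 @ bit 4 → (0x3b4ac1c3>>4)&0xffff = 0xac1c  ←
state:2 @ bit 20 → (0x3b4ac1c3>>20)&0x3 = 0x0
slot:10 @ bit 22 → (0x3b4ac1c3>>22)&0x3ff = 0xed
type signed 16b, MSB=1: 44060 - 65536 = -21476

-21476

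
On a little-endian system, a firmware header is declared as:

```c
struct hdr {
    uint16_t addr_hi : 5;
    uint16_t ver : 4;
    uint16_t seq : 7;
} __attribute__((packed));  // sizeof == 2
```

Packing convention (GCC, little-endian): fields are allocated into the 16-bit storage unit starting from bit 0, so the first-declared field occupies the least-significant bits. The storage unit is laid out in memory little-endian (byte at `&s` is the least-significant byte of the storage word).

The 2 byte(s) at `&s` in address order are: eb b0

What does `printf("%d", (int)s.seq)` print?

88

[0]=0xeb [1]=0xb0 (little-endian) → word 0xb0eb
addr_hi:5 @ bit 0 → (0xb0eb>>0)&0x1f = 0xb
ver:4 @ bit 5 → (0xb0eb>>5)&0xf = 0x7
seq:7 @ bit 9 → (0xb0eb>>9)&0x7f = 0x58  ←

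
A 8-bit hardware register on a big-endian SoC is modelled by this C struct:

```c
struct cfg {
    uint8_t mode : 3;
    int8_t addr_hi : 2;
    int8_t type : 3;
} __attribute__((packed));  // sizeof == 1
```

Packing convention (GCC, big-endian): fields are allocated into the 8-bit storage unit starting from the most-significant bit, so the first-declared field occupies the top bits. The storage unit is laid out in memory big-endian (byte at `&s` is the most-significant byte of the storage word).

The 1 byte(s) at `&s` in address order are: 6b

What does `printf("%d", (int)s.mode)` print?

[0]=0x6b (big-endian) → word 0x6b
mode:3 @ bit 5 → (0x6b>>5)&0x7 = 0x3  ←
addr_hi:2 @ bit 3 → (0x6b>>3)&0x3 = 0x1
type:3 @ bit 0 → (0x6b>>0)&0x7 = 0x3

3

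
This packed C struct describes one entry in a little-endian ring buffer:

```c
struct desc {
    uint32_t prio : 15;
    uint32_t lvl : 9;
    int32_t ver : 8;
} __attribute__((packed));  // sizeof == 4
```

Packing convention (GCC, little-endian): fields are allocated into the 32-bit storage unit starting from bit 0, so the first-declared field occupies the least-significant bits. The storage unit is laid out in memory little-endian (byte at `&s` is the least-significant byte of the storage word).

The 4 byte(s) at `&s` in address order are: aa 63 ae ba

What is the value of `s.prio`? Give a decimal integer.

[0]=0xaa [1]=0x63 [2]=0xae [3]=0xba (little-endian) → word 0xbaae63aa
prio [0+:15] = (word>>0) & 0x7fff = 25514  ←
lvl [15+:9] = (word>>15) & 0x1ff = 348
ver [24+:8] = (word>>24) & 0xff = 186

25514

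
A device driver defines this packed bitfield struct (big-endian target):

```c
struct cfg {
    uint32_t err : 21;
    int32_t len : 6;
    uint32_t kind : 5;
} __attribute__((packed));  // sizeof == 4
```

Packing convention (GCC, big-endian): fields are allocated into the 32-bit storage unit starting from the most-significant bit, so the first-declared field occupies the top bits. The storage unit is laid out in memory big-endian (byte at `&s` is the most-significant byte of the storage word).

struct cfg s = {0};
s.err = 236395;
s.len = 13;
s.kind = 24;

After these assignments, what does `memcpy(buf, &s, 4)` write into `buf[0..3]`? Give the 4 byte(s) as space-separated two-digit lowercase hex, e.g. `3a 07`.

1c db 59 b8

[11+:21] err=236395 & 0x1fffff = 0x39b6b; word=0x1cdb5800
[5+:6] len=13 & 0x3f = 0xd; word=0x1cdb59a0
[0+:5] kind=24 & 0x1f = 0x18; word=0x1cdb59b8
word = 0x1cdb59b8 → big-endian bytes:
  [0]=0x1c  [1]=0xdb  [2]=0x59  [3]=0xb8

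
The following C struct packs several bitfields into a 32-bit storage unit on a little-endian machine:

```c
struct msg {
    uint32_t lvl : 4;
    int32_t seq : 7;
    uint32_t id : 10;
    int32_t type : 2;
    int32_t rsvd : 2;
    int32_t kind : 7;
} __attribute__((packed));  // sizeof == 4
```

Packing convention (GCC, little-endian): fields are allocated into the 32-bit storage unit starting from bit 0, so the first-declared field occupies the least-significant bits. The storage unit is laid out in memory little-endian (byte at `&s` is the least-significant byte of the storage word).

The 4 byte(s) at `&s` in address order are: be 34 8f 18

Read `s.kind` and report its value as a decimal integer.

12

[0]=0xbe [1]=0x34 [2]=0x8f [3]=0x18 (little-endian) → word 0x188f34be
lvl:4 @ bit 0 → (0x188f34be>>0)&0xf = 0xe
seq:7 @ bit 4 → (0x188f34be>>4)&0x7f = 0x4b
id:10 @ bit 11 → (0x188f34be>>11)&0x3ff = 0x1e6
type:2 @ bit 21 → (0x188f34be>>21)&0x3 = 0x0
rsvd:2 @ bit 23 → (0x188f34be>>23)&0x3 = 0x1
kind:7 @ bit 25 → (0x188f34be>>25)&0x7f = 0xc  ←
kind signed 7b, MSB=0: value = 12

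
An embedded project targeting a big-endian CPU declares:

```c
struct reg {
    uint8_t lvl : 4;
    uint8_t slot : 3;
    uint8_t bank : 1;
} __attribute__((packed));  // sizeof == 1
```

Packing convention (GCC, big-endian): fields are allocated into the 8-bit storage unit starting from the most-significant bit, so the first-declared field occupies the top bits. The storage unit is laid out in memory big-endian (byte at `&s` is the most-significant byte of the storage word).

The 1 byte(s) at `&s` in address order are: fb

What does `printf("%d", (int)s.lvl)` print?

15

[0]=0xfb (big-endian) → word 0xfb
lvl:4 @ bit 4 → (0xfb>>4)&0xf = 0xf  ←
slot:3 @ bit 1 → (0xfb>>1)&0x7 = 0x5
bank:1 @ bit 0 → (0xfb>>0)&0x1 = 0x1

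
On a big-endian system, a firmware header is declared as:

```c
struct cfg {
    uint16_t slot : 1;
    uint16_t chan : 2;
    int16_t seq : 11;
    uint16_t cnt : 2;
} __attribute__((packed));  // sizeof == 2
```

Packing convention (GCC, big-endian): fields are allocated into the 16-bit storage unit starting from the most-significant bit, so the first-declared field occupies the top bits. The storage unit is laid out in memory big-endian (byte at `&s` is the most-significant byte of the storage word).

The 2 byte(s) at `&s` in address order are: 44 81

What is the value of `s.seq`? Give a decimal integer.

[0]=0x44 [1]=0x81 (big-endian) → word 0x4481
slot:1 @ bit 15 → (0x4481>>15)&0x1 = 0x0
chan:2 @ bit 13 → (0x4481>>13)&0x3 = 0x2
seq:11 @ bit 2 → (0x4481>>2)&0x7ff = 0x120  ←
cnt:2 @ bit 0 → (0x4481>>0)&0x3 = 0x1
seq signed 11b, MSB=0: value = 288

288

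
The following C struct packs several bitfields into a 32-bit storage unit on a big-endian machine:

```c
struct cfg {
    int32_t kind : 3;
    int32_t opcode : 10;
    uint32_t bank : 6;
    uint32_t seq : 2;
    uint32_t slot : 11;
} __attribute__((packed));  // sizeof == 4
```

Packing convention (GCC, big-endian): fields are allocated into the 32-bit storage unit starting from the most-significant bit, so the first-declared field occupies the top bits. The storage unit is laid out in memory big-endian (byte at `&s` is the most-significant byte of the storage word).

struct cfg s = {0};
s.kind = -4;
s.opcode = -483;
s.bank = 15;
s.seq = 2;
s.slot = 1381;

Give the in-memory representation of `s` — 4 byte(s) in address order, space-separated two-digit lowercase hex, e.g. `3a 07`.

kind (3b) val=-4 bits=0x4 at bit 29: 0x80000000
opcode (10b) val=-483 bits=0x21d at bit 19: 0x90e80000
bank (6b) val=15 bits=0xf at bit 13: 0x90e9e000
seq (2b) val=2 bits=0x2 at bit 11: 0x90e9f000
slot (11b) val=1381 bits=0x565 at bit 0: 0x90e9f565
word = 0x90e9f565 → big-endian bytes:
  [0]=0x90  [1]=0xe9  [2]=0xf5  [3]=0x65

90 e9 f5 65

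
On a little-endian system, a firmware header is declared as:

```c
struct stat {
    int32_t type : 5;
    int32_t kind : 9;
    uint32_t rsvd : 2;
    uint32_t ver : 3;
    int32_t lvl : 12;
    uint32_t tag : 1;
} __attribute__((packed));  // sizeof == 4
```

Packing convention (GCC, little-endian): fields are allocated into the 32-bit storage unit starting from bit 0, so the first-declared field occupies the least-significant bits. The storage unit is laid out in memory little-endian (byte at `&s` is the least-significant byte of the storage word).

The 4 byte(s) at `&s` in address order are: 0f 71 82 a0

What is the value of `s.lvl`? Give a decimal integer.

[0]=0x0f [1]=0x71 [2]=0x82 [3]=0xa0 (little-endian) → word 0xa082710f
type:5 @ bit 0 → (0xa082710f>>0)&0x1f = 0xf
kind:9 @ bit 5 → (0xa082710f>>5)&0x1ff = 0x188
rsvd:2 @ bit 14 → (0xa082710f>>14)&0x3 = 0x1
ver:3 @ bit 16 → (0xa082710f>>16)&0x7 = 0x2
lvl:12 @ bit 19 → (0xa082710f>>19)&0xfff = 0x410  ←
tag:1 @ bit 31 → (0xa082710f>>31)&0x1 = 0x1
lvl signed 12b, MSB=0: value = 1040

1040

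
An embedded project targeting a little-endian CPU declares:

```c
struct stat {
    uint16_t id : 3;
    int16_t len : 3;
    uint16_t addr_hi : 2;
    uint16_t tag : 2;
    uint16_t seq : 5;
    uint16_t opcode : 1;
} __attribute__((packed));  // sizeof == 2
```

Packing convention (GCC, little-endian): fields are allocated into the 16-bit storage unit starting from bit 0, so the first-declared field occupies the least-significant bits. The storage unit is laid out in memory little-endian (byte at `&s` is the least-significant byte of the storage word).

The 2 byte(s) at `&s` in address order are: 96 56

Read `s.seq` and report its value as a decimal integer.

[0]=0x96 [1]=0x56 (little-endian) → word 0x5696
id [0+:3] = (word>>0) & 0x7 = 6
len [3+:3] = (word>>3) & 0x7 = 2
addr_hi [6+:2] = (word>>6) & 0x3 = 2
tag [8+:2] = (word>>8) & 0x3 = 2
seq [10+:5] = (word>>10) & 0x1f = 21  ←
opcode [15+:1] = (word>>15) & 0x1 = 0

21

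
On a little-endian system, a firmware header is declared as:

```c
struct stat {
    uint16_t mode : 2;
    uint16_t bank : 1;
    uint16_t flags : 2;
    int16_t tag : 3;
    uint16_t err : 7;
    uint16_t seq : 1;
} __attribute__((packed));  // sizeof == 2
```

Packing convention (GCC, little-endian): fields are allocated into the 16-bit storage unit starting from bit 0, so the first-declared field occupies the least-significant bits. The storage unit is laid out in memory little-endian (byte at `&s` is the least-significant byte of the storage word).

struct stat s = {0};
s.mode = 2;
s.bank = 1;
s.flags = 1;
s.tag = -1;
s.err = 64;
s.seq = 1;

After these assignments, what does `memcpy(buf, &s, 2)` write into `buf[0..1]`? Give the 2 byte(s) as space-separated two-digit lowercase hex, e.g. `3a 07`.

ee c0

mode (2b) val=2 bits=0x2 at bit 0: 0x0002
bank (1b) val=1 bits=0x1 at bit 2: 0x0006
flags (2b) val=1 bits=0x1 at bit 3: 0x000e
tag (3b) val=-1 bits=0x7 at bit 5: 0x00ee
err (7b) val=64 bits=0x40 at bit 8: 0x40ee
seq (1b) val=1 bits=0x1 at bit 15: 0xc0ee
word = 0xc0ee → little-endian bytes:
  [0]=0xee  [1]=0xc0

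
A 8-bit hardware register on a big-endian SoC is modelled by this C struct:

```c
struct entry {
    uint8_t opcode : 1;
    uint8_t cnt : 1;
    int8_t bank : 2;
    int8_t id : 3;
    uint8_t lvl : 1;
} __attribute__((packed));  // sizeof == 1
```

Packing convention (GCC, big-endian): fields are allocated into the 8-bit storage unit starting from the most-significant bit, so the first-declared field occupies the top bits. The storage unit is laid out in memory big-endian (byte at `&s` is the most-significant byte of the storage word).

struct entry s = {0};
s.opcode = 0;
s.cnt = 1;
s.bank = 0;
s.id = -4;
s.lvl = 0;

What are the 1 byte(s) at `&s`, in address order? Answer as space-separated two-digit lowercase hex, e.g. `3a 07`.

48

[7+:1] opcode=0 & 0x1 = 0x0; word=0x00
[6+:1] cnt=1 & 0x1 = 0x1; word=0x40
[4+:2] bank=0 & 0x3 = 0x0; word=0x40
[1+:3] id=-4 & 0x7 = 0x4; word=0x48
[0+:1] lvl=0 & 0x1 = 0x0; word=0x48
word = 0x48 → big-endian bytes:
  [0]=0x48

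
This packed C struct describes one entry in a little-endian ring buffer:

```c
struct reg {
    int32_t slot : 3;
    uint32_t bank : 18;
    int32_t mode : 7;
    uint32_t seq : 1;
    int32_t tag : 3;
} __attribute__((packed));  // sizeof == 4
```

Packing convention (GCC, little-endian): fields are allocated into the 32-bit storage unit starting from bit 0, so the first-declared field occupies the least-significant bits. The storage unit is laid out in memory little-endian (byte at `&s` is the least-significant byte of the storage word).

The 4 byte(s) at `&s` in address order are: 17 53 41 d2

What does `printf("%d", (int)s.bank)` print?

[0]=0x17 [1]=0x53 [2]=0x41 [3]=0xd2 (little-endian) → word 0xd2415317
slot:3 @ bit 0 → (0xd2415317>>0)&0x7 = 0x7
bank:18 @ bit 3 → (0xd2415317>>3)&0x3ffff = 0x2a62  ←
mode:7 @ bit 21 → (0xd2415317>>21)&0x7f = 0x12
seq:1 @ bit 28 → (0xd2415317>>28)&0x1 = 0x1
tag:3 @ bit 29 → (0xd2415317>>29)&0x7 = 0x6

10850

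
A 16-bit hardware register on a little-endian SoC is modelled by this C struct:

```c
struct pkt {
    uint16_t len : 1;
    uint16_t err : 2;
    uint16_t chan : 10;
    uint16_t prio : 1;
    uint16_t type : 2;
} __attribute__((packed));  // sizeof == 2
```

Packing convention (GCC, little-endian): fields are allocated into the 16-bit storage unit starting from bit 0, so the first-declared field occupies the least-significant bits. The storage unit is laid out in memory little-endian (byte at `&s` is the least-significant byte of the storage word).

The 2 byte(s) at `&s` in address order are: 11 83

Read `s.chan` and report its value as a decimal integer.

[0]=0x11 [1]=0x83 (little-endian) → word 0x8311
len [0+:1] = (word>>0) & 0x1 = 1
err [1+:2] = (word>>1) & 0x3 = 0
chan [3+:10] = (word>>3) & 0x3ff = 98  ←
prio [13+:1] = (word>>13) & 0x1 = 0
type [14+:2] = (word>>14) & 0x3 = 2

98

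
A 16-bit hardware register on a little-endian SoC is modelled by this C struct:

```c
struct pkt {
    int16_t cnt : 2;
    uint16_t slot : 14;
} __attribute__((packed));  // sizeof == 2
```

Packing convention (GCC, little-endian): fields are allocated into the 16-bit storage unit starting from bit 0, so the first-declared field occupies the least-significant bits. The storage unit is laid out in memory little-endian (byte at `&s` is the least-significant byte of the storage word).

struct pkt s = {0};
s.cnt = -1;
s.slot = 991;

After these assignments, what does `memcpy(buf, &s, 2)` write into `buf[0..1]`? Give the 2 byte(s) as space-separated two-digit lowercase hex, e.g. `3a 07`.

cnt (2b) val=-1 bits=0x3 at bit 0: 0x0003
slot (14b) val=991 bits=0x3df at bit 2: 0x0f7f
word = 0x0f7f → little-endian bytes:
  [0]=0x7f  [1]=0x0f

7f 0f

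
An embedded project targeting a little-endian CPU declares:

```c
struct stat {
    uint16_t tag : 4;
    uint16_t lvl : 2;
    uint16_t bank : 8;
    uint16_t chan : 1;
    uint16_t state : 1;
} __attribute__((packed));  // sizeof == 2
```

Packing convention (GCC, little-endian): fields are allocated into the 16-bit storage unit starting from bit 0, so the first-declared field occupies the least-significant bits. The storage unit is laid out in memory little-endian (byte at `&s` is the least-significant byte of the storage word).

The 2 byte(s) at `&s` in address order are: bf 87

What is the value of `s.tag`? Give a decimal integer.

[0]=0xbf [1]=0x87 (little-endian) → word 0x87bf
tag [0+:4] = (word>>0) & 0xf = 15  ←
lvl [4+:2] = (word>>4) & 0x3 = 3
bank [6+:8] = (word>>6) & 0xff = 30
chan [14+:1] = (word>>14) & 0x1 = 0
state [15+:1] = (word>>15) & 0x1 = 1

15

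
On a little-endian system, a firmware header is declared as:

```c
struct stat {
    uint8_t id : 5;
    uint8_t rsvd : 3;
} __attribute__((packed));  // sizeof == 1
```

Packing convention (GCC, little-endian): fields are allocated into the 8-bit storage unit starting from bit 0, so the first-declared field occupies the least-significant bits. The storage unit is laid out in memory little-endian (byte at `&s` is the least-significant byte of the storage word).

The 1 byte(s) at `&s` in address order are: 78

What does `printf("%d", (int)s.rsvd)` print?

[0]=0x78 (little-endian) → word 0x78
id [0+:5] = (word>>0) & 0x1f = 24
rsvd [5+:3] = (word>>5) & 0x7 = 3  ←

3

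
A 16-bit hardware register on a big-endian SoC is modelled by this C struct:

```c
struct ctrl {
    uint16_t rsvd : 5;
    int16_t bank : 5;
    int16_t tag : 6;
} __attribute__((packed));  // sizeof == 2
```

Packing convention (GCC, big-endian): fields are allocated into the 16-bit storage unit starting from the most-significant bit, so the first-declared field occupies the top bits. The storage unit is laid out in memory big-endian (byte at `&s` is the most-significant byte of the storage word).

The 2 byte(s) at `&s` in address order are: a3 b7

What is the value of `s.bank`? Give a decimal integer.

[0]=0xa3 [1]=0xb7 (big-endian) → word 0xa3b7
rsvd [11+:5] = (word>>11) & 0x1f = 20
bank [6+:5] = (word>>6) & 0x1f = 14  ←
tag [0+:6] = (word>>0) & 0x3f = 55
bank signed 5b, MSB=0: value = 14

14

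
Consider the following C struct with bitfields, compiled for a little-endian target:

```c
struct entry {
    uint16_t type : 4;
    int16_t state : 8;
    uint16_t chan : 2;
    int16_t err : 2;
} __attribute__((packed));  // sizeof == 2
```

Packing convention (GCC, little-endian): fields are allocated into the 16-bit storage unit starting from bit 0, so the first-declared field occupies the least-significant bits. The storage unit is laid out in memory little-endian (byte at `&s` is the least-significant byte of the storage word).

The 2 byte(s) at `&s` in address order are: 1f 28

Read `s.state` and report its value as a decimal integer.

-127

[0]=0x1f [1]=0x28 (little-endian) → word 0x281f
type:4 @ bit 0 → (0x281f>>0)&0xf = 0xf
state:8 @ bit 4 → (0x281f>>4)&0xff = 0x81  ←
chan:2 @ bit 12 → (0x281f>>12)&0x3 = 0x2
err:2 @ bit 14 → (0x281f>>14)&0x3 = 0x0
state signed 8b, MSB=1: 129 - 256 = -127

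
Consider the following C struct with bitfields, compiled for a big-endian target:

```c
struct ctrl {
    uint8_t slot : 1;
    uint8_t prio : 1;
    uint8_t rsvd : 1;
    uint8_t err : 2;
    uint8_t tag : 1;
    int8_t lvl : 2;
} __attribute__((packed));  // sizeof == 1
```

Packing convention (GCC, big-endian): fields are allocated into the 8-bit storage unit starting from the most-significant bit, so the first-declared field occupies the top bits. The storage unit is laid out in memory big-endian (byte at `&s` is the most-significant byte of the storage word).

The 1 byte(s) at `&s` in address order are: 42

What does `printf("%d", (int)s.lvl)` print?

[0]=0x42 (big-endian) → word 0x42
slot:1 @ bit 7 → (0x42>>7)&0x1 = 0x0
prio:1 @ bit 6 → (0x42>>6)&0x1 = 0x1
rsvd:1 @ bit 5 → (0x42>>5)&0x1 = 0x0
err:2 @ bit 3 → (0x42>>3)&0x3 = 0x0
tag:1 @ bit 2 → (0x42>>2)&0x1 = 0x0
lvl:2 @ bit 0 → (0x42>>0)&0x3 = 0x2  ←
lvl signed 2b, MSB=1: 2 - 4 = -2

-2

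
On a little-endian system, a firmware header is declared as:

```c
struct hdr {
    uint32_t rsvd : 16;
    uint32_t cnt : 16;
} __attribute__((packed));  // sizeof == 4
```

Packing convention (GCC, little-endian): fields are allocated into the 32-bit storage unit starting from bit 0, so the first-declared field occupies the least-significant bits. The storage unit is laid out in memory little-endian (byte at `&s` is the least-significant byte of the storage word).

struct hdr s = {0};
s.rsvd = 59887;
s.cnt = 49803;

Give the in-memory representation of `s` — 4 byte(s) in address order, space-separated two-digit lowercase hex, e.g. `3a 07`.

ef e9 8b c2

[0+:16] rsvd=59887 & 0xffff = 0xe9ef; word=0x0000e9ef
[16+:16] cnt=49803 & 0xffff = 0xc28b; word=0xc28be9ef
word = 0xc28be9ef → little-endian bytes:
  [0]=0xef  [1]=0xe9  [2]=0x8b  [3]=0xc2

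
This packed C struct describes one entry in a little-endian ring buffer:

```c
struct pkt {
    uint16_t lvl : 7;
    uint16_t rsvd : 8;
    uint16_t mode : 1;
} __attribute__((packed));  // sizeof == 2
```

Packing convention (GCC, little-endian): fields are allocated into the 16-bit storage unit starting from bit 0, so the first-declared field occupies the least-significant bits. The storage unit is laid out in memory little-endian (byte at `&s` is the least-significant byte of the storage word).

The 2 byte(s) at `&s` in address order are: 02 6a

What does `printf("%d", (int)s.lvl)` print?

2

[0]=0x02 [1]=0x6a (little-endian) → word 0x6a02
lvl [0+:7] = (word>>0) & 0x7f = 2  ←
rsvd [7+:8] = (word>>7) & 0xff = 212
mode [15+:1] = (word>>15) & 0x1 = 0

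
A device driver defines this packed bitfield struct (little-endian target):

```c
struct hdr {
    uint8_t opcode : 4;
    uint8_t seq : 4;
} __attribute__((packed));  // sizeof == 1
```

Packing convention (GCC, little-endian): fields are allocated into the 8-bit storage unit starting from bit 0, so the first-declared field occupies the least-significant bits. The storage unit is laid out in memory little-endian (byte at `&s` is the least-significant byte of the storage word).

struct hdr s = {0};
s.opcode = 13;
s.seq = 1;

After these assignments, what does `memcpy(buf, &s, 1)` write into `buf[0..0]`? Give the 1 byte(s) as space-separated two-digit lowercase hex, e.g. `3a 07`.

opcode:4 = 13 → 0xd << 0 → word 0x0d
seq:4 = 1 → 0x1 << 4 → word 0x1d
word = 0x1d → little-endian bytes:
  [0]=0x1d

1d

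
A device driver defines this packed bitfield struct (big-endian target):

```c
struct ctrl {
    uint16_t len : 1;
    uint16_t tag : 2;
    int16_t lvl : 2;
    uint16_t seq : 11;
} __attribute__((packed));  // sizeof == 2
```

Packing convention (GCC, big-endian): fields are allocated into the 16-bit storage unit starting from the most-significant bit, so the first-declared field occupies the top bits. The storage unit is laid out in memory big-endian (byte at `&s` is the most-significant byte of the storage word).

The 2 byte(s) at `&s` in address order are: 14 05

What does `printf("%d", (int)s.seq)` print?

[0]=0x14 [1]=0x05 (big-endian) → word 0x1405
len:1 @ bit 15 → (0x1405>>15)&0x1 = 0x0
tag:2 @ bit 13 → (0x1405>>13)&0x3 = 0x0
lvl:2 @ bit 11 → (0x1405>>11)&0x3 = 0x2
seq:11 @ bit 0 → (0x1405>>0)&0x7ff = 0x405  ←

1029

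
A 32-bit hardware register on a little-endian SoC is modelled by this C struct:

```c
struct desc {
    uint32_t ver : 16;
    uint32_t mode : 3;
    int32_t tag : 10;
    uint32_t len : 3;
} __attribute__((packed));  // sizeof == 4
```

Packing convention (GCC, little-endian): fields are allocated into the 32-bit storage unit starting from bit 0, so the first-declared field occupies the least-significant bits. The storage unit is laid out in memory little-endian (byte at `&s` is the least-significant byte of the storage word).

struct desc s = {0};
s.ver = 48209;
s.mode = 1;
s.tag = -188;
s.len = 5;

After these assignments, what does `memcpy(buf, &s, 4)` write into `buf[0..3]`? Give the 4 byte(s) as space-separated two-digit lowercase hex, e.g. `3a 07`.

ver (16b) val=48209 bits=0xbc51 at bit 0: 0x0000bc51
mode (3b) val=1 bits=0x1 at bit 16: 0x0001bc51
tag (10b) val=-188 bits=0x344 at bit 19: 0x1a21bc51
len (3b) val=5 bits=0x5 at bit 29: 0xba21bc51
word = 0xba21bc51 → little-endian bytes:
  [0]=0x51  [1]=0xbc  [2]=0x21  [3]=0xba

51 bc 21 ba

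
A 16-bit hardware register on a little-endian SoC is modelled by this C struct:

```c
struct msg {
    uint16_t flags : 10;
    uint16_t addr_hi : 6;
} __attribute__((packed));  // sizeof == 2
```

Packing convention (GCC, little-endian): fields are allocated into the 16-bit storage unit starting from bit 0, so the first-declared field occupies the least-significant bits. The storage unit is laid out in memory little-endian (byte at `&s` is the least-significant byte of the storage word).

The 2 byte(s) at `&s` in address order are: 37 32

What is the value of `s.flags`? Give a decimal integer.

[0]=0x37 [1]=0x32 (little-endian) → word 0x3237
flags:10 @ bit 0 → (0x3237>>0)&0x3ff = 0x237  ←
addr_hi:6 @ bit 10 → (0x3237>>10)&0x3f = 0xc

567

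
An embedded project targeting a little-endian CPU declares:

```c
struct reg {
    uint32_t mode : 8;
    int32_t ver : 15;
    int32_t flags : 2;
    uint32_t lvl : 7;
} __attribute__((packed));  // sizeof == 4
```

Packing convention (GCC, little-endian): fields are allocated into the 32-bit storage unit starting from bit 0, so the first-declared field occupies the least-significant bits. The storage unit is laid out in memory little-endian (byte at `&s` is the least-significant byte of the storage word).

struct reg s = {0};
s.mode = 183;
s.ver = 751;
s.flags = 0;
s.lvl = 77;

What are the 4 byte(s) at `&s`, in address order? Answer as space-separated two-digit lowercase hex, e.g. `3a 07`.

b7 ef 02 9a

[0+:8] mode=183 & 0xff = 0xb7; word=0x000000b7
[8+:15] ver=751 & 0x7fff = 0x2ef; word=0x0002efb7
[23+:2] flags=0 & 0x3 = 0x0; word=0x0002efb7
[25+:7] lvl=77 & 0x7f = 0x4d; word=0x9a02efb7
word = 0x9a02efb7 → little-endian bytes:
  [0]=0xb7  [1]=0xef  [2]=0x02  [3]=0x9a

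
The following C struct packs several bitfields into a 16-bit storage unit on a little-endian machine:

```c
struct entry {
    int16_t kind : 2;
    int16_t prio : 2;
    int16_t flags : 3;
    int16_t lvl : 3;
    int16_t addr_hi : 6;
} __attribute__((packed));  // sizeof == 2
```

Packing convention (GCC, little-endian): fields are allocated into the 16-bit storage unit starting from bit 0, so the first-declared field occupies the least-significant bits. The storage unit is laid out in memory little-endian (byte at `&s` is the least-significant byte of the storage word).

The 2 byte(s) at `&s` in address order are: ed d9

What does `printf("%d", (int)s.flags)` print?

[0]=0xed [1]=0xd9 (little-endian) → word 0xd9ed
kind:2 @ bit 0 → (0xd9ed>>0)&0x3 = 0x1
prio:2 @ bit 2 → (0xd9ed>>2)&0x3 = 0x3
flags:3 @ bit 4 → (0xd9ed>>4)&0x7 = 0x6  ←
lvl:3 @ bit 7 → (0xd9ed>>7)&0x7 = 0x3
addr_hi:6 @ bit 10 → (0xd9ed>>10)&0x3f = 0x36
flags signed 3b, MSB=1: 6 - 8 = -2

-2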